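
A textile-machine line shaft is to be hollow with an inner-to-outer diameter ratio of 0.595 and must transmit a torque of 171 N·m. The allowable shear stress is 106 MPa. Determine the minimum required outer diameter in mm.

21.1 mm

For a hollow shaft with d_i/d_o = 0.595: τ_max = 16T/(π d_o³ (1−k⁴)), so d_o = [16T/(π τ_allow (1−k⁴))]^(1/3) = [16·171.0/(π·1.06×10^8·0.8747)]^(1/3) = 0.02110 m.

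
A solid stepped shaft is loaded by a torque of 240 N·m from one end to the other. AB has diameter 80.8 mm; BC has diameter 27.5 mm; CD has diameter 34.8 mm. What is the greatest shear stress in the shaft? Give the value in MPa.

58.8 MPa

Under the same torque, τ_max = 16T/(πd³) is largest where d is smallest — segment BC (d = 27.5 mm).
τ_max = 16·240.0/(π·(0.0275)³) = 5.877×10^7 Pa.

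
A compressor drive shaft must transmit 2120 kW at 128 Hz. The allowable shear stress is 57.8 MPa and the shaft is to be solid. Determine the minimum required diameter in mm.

61.5 mm

ω = 2π·128 = 804.2 rad/s, so T = P/ω = 2120×10³ / 804.2 = 2636 N·m.
For a solid shaft τ_max = 16T/(πd³), so d = (16T/(π τ_allow))^(1/3) = (16·2636/(π·5.78×10^7))^(1/3) = 0.06147 m.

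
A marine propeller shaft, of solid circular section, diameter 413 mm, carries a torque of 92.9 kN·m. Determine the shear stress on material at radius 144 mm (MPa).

J = πd⁴/32 = π(0.413)⁴/32 = 2.856×10^-3 m⁴.
Shear stress varies linearly with radius: τ = T·r/J = 92900 × 0.144 / 2.856×10^-3 = 4.684×10^6 Pa.

4.68 MPa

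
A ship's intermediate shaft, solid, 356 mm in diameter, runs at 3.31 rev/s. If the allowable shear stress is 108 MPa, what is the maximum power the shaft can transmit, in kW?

J = πd⁴/32 = π(0.356)⁴/32 = 1.577×10^-3 m⁴.
T_max = τ_allow·J/r = 1.08×10^8 × 1.577×10^-3 / 0.178 = 956800 N·m.
ω = 2π·3.31 = 20.80 rad/s, so P_max = T_max·ω = 1.990×10^7 W.

19900 kW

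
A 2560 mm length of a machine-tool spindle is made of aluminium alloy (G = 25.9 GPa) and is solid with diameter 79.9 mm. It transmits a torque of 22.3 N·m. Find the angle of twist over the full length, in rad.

J = πd⁴/32 = π(0.0799)⁴/32 = 4.001×10^-6 m⁴.
θ = T·L/(G·J) = 22.30 × 2.56 / (25.9×10⁹ × 4.001×10^-6) = 5.509×10^-4 rad.

5.51e-4 rad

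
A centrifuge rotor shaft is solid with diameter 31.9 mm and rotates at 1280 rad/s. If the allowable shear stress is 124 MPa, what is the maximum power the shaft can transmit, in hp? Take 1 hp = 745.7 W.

J = πd⁴/32 = π(0.0319)⁴/32 = 1.017×10^-7 m⁴.
T_max = τ_allow·J/r = 1.24×10^8 × 1.017×10^-7 / 0.0159 = 790.4 N·m.
ω = 1280 rad/s, so P_max = T_max·ω = 1.012×10^6 W.

1360 hp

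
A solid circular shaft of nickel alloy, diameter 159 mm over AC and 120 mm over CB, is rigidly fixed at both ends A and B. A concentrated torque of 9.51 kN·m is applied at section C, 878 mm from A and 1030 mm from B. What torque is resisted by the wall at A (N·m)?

7450 N·m

Compatibility: T_A·a/J_AC = T_B·b/J_CB with T_A + T_B = T₀.
J_AC = 6.27×10^-5 m⁴, J_CB = 2.04×10^-5 m⁴, so T_A = T₀·(J_AC/a)/((J_AC/a)+(J_CB/b)) = 7450 N·m, T_B = 2060 N·m.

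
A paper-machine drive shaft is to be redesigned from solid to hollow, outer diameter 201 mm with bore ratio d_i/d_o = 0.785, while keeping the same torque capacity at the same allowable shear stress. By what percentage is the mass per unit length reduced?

47.2 %

Equal τ_max and T ⇒ the solid shaft needs d_s³ = d_o³(1−k⁴), so d_s = 201·(1−0.785⁴)^(1/3) = 171.4 mm.
Area ratio A_h/A_s = d_o²(1−k²)/d_s² = (1−k²)/(1−k⁴)^(2/3) = 0.5277.
Mass saving = 1 − 0.5277 = 47.2 %.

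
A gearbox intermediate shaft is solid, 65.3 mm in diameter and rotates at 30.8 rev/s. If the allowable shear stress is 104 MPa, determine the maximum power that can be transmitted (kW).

1100 kW

J = πd⁴/32 = π(0.0653)⁴/32 = 1.785×10^-6 m⁴.
T_max = τ_allow·J/r = 1.04×10^8 × 1.785×10^-6 / 0.0326 = 5686 N·m.
ω = 2π·30.8 = 193.5 rad/s, so P_max = T_max·ω = 1.100×10^6 W.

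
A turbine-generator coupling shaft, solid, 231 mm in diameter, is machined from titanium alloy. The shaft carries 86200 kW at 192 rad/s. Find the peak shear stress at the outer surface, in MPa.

ω = 192 rad/s, so T = P/ω = 86200×10³ / 192.0 = 449000 N·m.
J = πd⁴/32 = π(0.231)⁴/32 = 2.795×10^-4 m⁴.
τ_max = T·r/J = 449000 × 0.116 / 2.795×10^-4 = 1.855×10^8 Pa.

185 MPa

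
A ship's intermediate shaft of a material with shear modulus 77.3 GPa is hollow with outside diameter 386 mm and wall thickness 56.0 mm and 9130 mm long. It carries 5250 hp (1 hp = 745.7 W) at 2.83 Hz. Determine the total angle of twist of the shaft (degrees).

ω = 2π·2.83 = 17.78 rad/s, so T = P/ω = 5250×745.7 / 17.78 = 220200 N·m.
J = π(d_o⁴ − d_i⁴)/32 = π(0.386⁴ − 0.274⁴)/32 = 1.626×10^-3 m⁴.
θ = T·L/(G·J) = 220200 × 9.13 / (77.3×10⁹ × 1.626×10^-3) = 0.01599 rad.

0.916°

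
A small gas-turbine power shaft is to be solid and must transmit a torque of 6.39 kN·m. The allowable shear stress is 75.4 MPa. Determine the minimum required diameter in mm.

75.6 mm

For a solid shaft τ_max = 16T/(πd³), so d = (16T/(π τ_allow))^(1/3) = (16·6390/(π·7.54×10^7))^(1/3) = 0.07557 m.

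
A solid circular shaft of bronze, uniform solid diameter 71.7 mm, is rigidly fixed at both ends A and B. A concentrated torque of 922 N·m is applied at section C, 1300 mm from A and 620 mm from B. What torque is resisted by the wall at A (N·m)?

298 N·m

With uniform GJ and both ends fixed, compatibility θ_AC = θ_CB gives T_A·a = T_B·b, together with T_A + T_B = T₀.
T_A = T₀·b/(a+b) = 922.0·620/1920 = 297.7 N·m; T_B = 624.3 N·m.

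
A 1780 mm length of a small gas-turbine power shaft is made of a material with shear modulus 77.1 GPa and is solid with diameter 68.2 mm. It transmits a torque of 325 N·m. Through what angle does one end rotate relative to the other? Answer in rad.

J = πd⁴/32 = π(0.0682)⁴/32 = 2.124×10^-6 m⁴.
θ = T·L/(G·J) = 325.0 × 1.78 / (77.1×10⁹ × 2.124×10^-6) = 3.533×10^-3 rad.

0.00353 rad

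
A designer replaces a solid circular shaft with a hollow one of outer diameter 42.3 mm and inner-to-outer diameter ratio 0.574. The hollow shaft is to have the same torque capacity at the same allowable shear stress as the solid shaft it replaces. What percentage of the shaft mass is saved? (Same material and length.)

27.6 %

Equal τ_max and T ⇒ the solid shaft needs d_s³ = d_o³(1−k⁴), so d_s = 42.3·(1−0.574⁴)^(1/3) = 40.71 mm.
Area ratio A_h/A_s = d_o²(1−k²)/d_s² = (1−k²)/(1−k⁴)^(2/3) = 0.7239.
Mass saving = 1 − 0.7239 = 27.6 %.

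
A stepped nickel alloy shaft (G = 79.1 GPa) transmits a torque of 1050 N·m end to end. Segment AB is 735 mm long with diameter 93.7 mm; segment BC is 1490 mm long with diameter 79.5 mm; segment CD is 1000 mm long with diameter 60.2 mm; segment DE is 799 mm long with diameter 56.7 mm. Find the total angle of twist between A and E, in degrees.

1.55°

J_AB = π(0.0937)⁴/32 = 7.57×10^-6 m⁴; J_BC = π(0.0795)⁴/32 = 3.92×10^-6 m⁴; J_CD = π(0.0602)⁴/32 = 1.29×10^-6 m⁴; J_DE = π(0.0567)⁴/32 = 1.01×10^-6 m⁴.
θ = (T/G)·Σ L_i/J_i = (1050/79.1×10⁹)·(0.735/7.57×10^-6 + 1.49/3.92×10^-6 + 1.00/1.29×10^-6 + 0.799/1.01×10^-6) = 0.02708 rad.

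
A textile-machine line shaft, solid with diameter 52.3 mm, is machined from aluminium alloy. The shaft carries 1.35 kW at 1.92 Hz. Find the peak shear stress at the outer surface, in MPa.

3.98 MPa

ω = 2π·1.92 = 12.06 rad/s, so T = P/ω = 1.35×10³ / 12.06 = 111.9 N·m.
J = πd⁴/32 = π(0.0523)⁴/32 = 7.345×10^-7 m⁴.
τ_max = T·r/J = 111.9 × 0.0261 / 7.345×10^-7 = 3.984×10^6 Pa.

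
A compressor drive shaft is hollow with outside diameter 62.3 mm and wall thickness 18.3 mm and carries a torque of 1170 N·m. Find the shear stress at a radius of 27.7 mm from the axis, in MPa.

J = π(d_o⁴ − d_i⁴)/32 = π(0.0623⁴ − 0.0257⁴)/32 = 1.436×10^-6 m⁴.
Shear stress varies linearly with radius: τ = T·r/J = 1170 × 0.0277 / 1.436×10^-6 = 2.257×10^7 Pa.

22.6 MPa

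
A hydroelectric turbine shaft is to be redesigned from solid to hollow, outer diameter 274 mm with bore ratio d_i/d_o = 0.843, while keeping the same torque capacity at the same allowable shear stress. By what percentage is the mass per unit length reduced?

Equal τ_max and T ⇒ the solid shaft needs d_s³ = d_o³(1−k⁴), so d_s = 274·(1−0.843⁴)^(1/3) = 216.7 mm.
Area ratio A_h/A_s = d_o²(1−k²)/d_s² = (1−k²)/(1−k⁴)^(2/3) = 0.4624.
Mass saving = 1 − 0.4624 = 53.8 %.

53.8 %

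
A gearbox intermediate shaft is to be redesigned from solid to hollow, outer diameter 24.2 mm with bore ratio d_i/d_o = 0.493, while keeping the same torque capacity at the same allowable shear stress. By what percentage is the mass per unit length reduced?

Equal τ_max and T ⇒ the solid shaft needs d_s³ = d_o³(1−k⁴), so d_s = 24.2·(1−0.493⁴)^(1/3) = 23.71 mm.
Area ratio A_h/A_s = d_o²(1−k²)/d_s² = (1−k²)/(1−k⁴)^(2/3) = 0.7883.
Mass saving = 1 − 0.7883 = 21.2 %.

21.2 %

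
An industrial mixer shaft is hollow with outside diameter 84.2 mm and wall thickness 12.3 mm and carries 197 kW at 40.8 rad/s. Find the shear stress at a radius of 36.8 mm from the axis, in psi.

6970 psi

ω = 40.8 rad/s, so T = P/ω = 197×10³ / 40.80 = 4828 N·m.
J = π(d_o⁴ − d_i⁴)/32 = π(0.0842⁴ − 0.0596⁴)/32 = 3.696×10^-6 m⁴.
Shear stress varies linearly with radius: τ = T·r/J = 4828 × 0.0368 / 3.696×10^-6 = 4.808×10^7 Pa.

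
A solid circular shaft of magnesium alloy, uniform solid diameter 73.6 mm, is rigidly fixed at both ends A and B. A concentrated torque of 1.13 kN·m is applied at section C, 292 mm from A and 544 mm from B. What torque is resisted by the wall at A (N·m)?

735 N·m

With uniform GJ and both ends fixed, compatibility θ_AC = θ_CB gives T_A·a = T_B·b, together with T_A + T_B = T₀.
T_A = T₀·b/(a+b) = 1130·544/836.0 = 735.3 N·m; T_B = 394.7 N·m.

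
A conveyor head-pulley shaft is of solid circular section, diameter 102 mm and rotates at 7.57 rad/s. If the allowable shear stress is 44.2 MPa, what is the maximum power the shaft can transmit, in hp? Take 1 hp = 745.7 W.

93.5 hp

J = πd⁴/32 = π(0.102)⁴/32 = 1.063×10^-5 m⁴.
T_max = τ_allow·J/r = 4.42×10^7 × 1.063×10^-5 / 0.0510 = 9210 N·m.
ω = 7.57 rad/s, so P_max = T_max·ω = 6.972×10^4 W.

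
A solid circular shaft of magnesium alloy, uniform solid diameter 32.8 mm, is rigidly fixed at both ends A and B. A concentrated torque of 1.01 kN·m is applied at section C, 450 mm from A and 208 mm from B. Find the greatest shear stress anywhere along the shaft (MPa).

With uniform GJ and both ends fixed, compatibility θ_AC = θ_CB gives T_A·a = T_B·b, together with T_A + T_B = T₀.
T_A = T₀·b/(a+b) = 1010·208/658.0 = 319.3 N·m; T_B = 690.7 N·m.
τ in each portion: τ_AC = 4.61×10^7 Pa, τ_CB = 9.97×10^7 Pa; maximum is in CB.
τ_max = T_CB·r/J = 690.7·0.0164/1.14×10^-7 = 9.969×10^7 Pa.

99.7 MPa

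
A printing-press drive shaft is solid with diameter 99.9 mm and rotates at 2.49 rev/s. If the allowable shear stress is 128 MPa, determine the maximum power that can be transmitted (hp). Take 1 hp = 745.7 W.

J = πd⁴/32 = π(0.0999)⁴/32 = 9.778×10^-6 m⁴.
T_max = τ_allow·J/r = 1.28×10^8 × 9.778×10^-6 / 0.0500 = 25060 N·m.
ω = 2π·2.49 = 15.65 rad/s, so P_max = T_max·ω = 3.920×10^5 W.

526 hp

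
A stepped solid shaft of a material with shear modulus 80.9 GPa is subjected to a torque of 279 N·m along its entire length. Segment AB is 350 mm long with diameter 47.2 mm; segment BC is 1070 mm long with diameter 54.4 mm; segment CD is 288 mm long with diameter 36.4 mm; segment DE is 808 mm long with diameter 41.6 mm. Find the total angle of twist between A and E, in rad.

J_AB = π(0.0472)⁴/32 = 4.87×10^-7 m⁴; J_BC = π(0.0544)⁴/32 = 8.60×10^-7 m⁴; J_CD = π(0.0364)⁴/32 = 1.72×10^-7 m⁴; J_DE = π(0.0416)⁴/32 = 2.94×10^-7 m⁴.
θ = (T/G)·Σ L_i/J_i = (279.0/80.9×10⁹)·(0.350/4.87×10^-7 + 1.07/8.60×10^-7 + 0.288/1.72×10^-7 + 0.808/2.94×10^-7) = 0.02201 rad.

0.0220 rad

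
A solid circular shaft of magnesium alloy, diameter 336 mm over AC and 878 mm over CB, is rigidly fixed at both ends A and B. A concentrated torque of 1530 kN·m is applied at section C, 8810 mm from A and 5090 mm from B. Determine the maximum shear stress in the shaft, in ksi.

Compatibility: T_A·a/J_AC = T_B·b/J_CB with T_A + T_B = T₀.
J_AC = 1.25×10^-3 m⁴, J_CB = 0.0583 m⁴, so T_A = T₀·(J_AC/a)/((J_AC/a)+(J_CB/b)) = 18730 N·m, T_B = 1.511e6 N·m.
τ in each portion: τ_AC = 2.51×10^6 Pa, τ_CB = 1.14×10^7 Pa; maximum is in CB.
τ_max = T_CB·r/J = 1.511e6·0.439/0.0583 = 1.137×10^7 Pa.

1.65 ksi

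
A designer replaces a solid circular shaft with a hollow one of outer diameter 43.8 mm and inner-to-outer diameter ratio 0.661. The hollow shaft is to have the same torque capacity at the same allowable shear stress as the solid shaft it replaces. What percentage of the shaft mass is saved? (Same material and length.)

35.2 %

Equal τ_max and T ⇒ the solid shaft needs d_s³ = d_o³(1−k⁴), so d_s = 43.8·(1−0.661⁴)^(1/3) = 40.81 mm.
Area ratio A_h/A_s = d_o²(1−k²)/d_s² = (1−k²)/(1−k⁴)^(2/3) = 0.6485.
Mass saving = 1 − 0.6485 = 35.2 %.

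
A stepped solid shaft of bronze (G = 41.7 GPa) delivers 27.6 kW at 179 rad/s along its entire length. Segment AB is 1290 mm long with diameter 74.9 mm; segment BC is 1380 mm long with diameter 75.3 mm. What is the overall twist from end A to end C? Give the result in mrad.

3.16 mrad

ω = 179 rad/s, so T = P/ω = 27.6×10³ / 179.0 = 154.2 N·m.
J_AB = π(0.0749)⁴/32 = 3.09×10^-6 m⁴; J_BC = π(0.0753)⁴/32 = 3.16×10^-6 m⁴.
θ = (T/G)·Σ L_i/J_i = (154.2/41.7×10⁹)·(1.29/3.09×10^-6 + 1.38/3.16×10^-6) = 3.160×10^-3 rad.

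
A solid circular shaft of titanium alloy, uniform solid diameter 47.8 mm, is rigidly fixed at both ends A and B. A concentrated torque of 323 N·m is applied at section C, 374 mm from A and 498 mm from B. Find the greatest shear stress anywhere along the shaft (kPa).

8600 kPa

With uniform GJ and both ends fixed, compatibility θ_AC = θ_CB gives T_A·a = T_B·b, together with T_A + T_B = T₀.
T_A = T₀·b/(a+b) = 323.0·498/872.0 = 184.5 N·m; T_B = 138.5 N·m.
τ in each portion: τ_AC = 8.60×10^6 Pa, τ_CB = 6.46×10^6 Pa; maximum is in AC.
τ_max = T_AC·r/J = 184.5·0.0239/5.13×10^-7 = 8.602×10^6 Pa.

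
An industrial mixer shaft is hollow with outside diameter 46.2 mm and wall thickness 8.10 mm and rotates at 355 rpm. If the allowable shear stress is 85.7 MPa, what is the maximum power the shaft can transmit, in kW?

50.7 kW

J = π(d_o⁴ − d_i⁴)/32 = π(0.0462⁴ − 0.0300⁴)/32 = 3.677×10^-7 m⁴.
T_max = τ_allow·J/r = 8.57×10^7 × 3.677×10^-7 / 0.0231 = 1364 N·m.
ω = 2π·355/60 = 37.18 rad/s, so P_max = T_max·ω = 5.072×10^4 W.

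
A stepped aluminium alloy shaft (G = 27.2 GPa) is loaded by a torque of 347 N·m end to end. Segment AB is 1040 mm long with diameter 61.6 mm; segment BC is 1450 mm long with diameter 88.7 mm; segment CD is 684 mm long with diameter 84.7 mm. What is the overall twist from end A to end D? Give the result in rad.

J_AB = π(0.0616)⁴/32 = 1.41×10^-6 m⁴; J_BC = π(0.0887)⁴/32 = 6.08×10^-6 m⁴; J_CD = π(0.0847)⁴/32 = 5.05×10^-6 m⁴.
θ = (T/G)·Σ L_i/J_i = (347.0/27.2×10⁹)·(1.04/1.41×10^-6 + 1.45/6.08×10^-6 + 0.684/5.05×10^-6) = 0.01416 rad.

0.0142 rad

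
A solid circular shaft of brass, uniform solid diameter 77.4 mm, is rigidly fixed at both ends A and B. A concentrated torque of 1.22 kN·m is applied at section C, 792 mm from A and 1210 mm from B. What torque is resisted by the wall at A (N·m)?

737 N·m

With uniform GJ and both ends fixed, compatibility θ_AC = θ_CB gives T_A·a = T_B·b, together with T_A + T_B = T₀.
T_A = T₀·b/(a+b) = 1220·1210/2002 = 737.4 N·m; T_B = 482.6 N·m.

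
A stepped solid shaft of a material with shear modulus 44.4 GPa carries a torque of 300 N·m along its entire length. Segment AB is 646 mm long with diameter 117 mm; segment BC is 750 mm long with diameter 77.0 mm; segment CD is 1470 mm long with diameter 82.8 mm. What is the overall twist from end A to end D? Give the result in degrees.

0.221°

J_AB = π(0.117)⁴/32 = 1.84×10^-5 m⁴; J_BC = π(0.0770)⁴/32 = 3.45×10^-6 m⁴; J_CD = π(0.0828)⁴/32 = 4.61×10^-6 m⁴.
θ = (T/G)·Σ L_i/J_i = (300.0/44.4×10⁹)·(0.646/1.84×10^-5 + 0.750/3.45×10^-6 + 1.47/4.61×10^-6) = 3.858×10^-3 rad.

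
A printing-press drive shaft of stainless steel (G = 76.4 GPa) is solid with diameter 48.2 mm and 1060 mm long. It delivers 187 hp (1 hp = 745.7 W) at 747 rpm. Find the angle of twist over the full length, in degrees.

2.67°

ω = 2π·747/60 = 78.23 rad/s, so T = P/ω = 187×745.7 / 78.23 = 1783 N·m.
J = πd⁴/32 = π(0.0482)⁴/32 = 5.299×10^-7 m⁴.
θ = T·L/(G·J) = 1783 × 1.06 / (76.4×10⁹ × 5.299×10^-7) = 0.04667 rad.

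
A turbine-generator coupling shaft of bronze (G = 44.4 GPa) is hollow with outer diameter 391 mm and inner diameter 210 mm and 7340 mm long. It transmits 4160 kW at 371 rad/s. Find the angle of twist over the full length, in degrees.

0.0505°

ω = 371 rad/s, so T = P/ω = 4160×10³ / 371.0 = 11210 N·m.
J = π(d_o⁴ − d_i⁴)/32 = π(0.391⁴ − 0.210⁴)/32 = 2.104×10^-3 m⁴.
θ = T·L/(G·J) = 11210 × 7.34 / (44.4×10⁹ × 2.104×10^-3) = 8.812×10^-4 rad.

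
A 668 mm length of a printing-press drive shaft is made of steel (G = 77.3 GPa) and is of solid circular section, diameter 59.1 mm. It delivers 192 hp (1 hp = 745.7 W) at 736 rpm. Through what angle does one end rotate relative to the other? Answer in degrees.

0.768°

ω = 2π·736/60 = 77.07 rad/s, so T = P/ω = 192×745.7 / 77.07 = 1858 N·m.
J = πd⁴/32 = π(0.0591)⁴/32 = 1.198×10^-6 m⁴.
θ = T·L/(G·J) = 1858 × 0.668 / (77.3×10⁹ × 1.198×10^-6) = 0.01340 rad.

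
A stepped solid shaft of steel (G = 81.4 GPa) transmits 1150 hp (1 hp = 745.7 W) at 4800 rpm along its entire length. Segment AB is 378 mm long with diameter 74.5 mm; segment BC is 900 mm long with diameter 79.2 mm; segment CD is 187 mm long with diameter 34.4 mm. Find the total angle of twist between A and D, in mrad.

36.0 mrad

ω = 2π·4800/60 = 502.7 rad/s, so T = P/ω = 1150×745.7 / 502.7 = 1706 N·m.
J_AB = π(0.0745)⁴/32 = 3.02×10^-6 m⁴; J_BC = π(0.0792)⁴/32 = 3.86×10^-6 m⁴; J_CD = π(0.0344)⁴/32 = 1.37×10^-7 m⁴.
θ = (T/G)·Σ L_i/J_i = (1706/81.4×10⁹)·(0.378/3.02×10^-6 + 0.900/3.86×10^-6 + 0.187/1.37×10^-7) = 0.03601 rad.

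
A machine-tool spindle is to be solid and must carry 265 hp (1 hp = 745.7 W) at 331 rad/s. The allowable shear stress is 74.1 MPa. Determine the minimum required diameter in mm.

34.5 mm

ω = 331 rad/s, so T = P/ω = 265×745.7 / 331.0 = 597.0 N·m.
For a solid shaft τ_max = 16T/(πd³), so d = (16T/(π τ_allow))^(1/3) = (16·597.0/(π·7.41×10^7))^(1/3) = 0.03449 m.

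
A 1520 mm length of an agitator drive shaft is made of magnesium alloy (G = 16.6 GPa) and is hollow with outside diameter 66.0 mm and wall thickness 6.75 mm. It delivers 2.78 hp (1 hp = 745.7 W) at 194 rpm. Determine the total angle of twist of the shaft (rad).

ω = 2π·194/60 = 20.32 rad/s, so T = P/ω = 2.78×745.7 / 20.32 = 102.0 N·m.
J = π(d_o⁴ − d_i⁴)/32 = π(0.0660⁴ − 0.0525⁴)/32 = 1.117×10^-6 m⁴.
θ = T·L/(G·J) = 102.0 × 1.52 / (16.6×10⁹ × 1.117×10^-6) = 8.365×10^-3 rad.

0.00836 rad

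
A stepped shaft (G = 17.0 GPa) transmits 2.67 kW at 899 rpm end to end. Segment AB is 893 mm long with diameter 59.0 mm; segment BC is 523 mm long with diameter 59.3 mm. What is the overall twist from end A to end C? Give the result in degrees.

ω = 2π·899/60 = 94.14 rad/s, so T = P/ω = 2.67×10³ / 94.14 = 28.36 N·m.
J_AB = π(0.0590)⁴/32 = 1.19×10^-6 m⁴; J_BC = π(0.0593)⁴/32 = 1.21×10^-6 m⁴.
θ = (T/G)·Σ L_i/J_i = (28.36/17.0×10⁹)·(0.893/1.19×10^-6 + 0.523/1.21×10^-6) = 1.971×10^-3 rad.

0.113°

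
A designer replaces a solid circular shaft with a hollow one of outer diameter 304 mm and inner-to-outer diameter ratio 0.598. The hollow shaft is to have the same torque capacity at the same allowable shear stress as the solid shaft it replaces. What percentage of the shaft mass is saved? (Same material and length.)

29.6 %

Equal τ_max and T ⇒ the solid shaft needs d_s³ = d_o³(1−k⁴), so d_s = 304·(1−0.598⁴)^(1/3) = 290.4 mm.
Area ratio A_h/A_s = d_o²(1−k²)/d_s² = (1−k²)/(1−k⁴)^(2/3) = 0.7038.
Mass saving = 1 − 0.7038 = 29.6 %.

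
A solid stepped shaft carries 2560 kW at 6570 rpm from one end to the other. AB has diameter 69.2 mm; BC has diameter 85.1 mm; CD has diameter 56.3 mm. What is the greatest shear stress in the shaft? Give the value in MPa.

106 MPa

ω = 2π·6570/60 = 688.0 rad/s, so T = P/ω = 2560×10³ / 688.0 = 3721 N·m.
Under the same torque, τ_max = 16T/(πd³) is largest where d is smallest — segment CD (d = 56.3 mm).
τ_max = 16·3721/(π·(0.0563)³) = 1.062×10^8 Pa.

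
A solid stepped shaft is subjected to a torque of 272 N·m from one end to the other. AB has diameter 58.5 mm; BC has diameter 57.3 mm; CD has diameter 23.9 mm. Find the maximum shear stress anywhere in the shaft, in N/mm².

101 N/mm²

Under the same torque, τ_max = 16T/(πd³) is largest where d is smallest — segment CD (d = 23.9 mm).
τ_max = 16·272.0/(π·(0.0239)³) = 1.015×10^8 Pa.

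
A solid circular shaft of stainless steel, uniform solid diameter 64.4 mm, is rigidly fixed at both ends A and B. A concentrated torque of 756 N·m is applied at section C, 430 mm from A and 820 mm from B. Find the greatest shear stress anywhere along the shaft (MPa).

9.46 MPa

With uniform GJ and both ends fixed, compatibility θ_AC = θ_CB gives T_A·a = T_B·b, together with T_A + T_B = T₀.
T_A = T₀·b/(a+b) = 756.0·820/1250 = 495.9 N·m; T_B = 260.1 N·m.
τ in each portion: τ_AC = 9.46×10^6 Pa, τ_CB = 4.96×10^6 Pa; maximum is in AC.
τ_max = T_AC·r/J = 495.9·0.0322/1.69×10^-6 = 9.457×10^6 Pa.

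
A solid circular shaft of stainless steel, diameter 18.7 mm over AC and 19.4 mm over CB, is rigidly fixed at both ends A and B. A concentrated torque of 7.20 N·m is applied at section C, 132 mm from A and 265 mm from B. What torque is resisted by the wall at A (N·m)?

Compatibility: T_A·a/J_AC = T_B·b/J_CB with T_A + T_B = T₀.
J_AC = 1.20×10^-8 m⁴, J_CB = 1.39×10^-8 m⁴, so T_A = T₀·(J_AC/a)/((J_AC/a)+(J_CB/b)) = 4.566 N·m, T_B = 2.634 N·m.

4.57 N·m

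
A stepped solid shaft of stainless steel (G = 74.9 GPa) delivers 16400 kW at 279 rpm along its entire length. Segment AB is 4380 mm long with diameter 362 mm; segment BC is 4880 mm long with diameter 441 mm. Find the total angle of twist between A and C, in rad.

0.0293 rad

ω = 2π·279/60 = 29.22 rad/s, so T = P/ω = 16400×10³ / 29.22 = 561300 N·m.
J_AB = π(0.362)⁴/32 = 1.69×10^-3 m⁴; J_BC = π(0.441)⁴/32 = 3.71×10^-3 m⁴.
θ = (T/G)·Σ L_i/J_i = (561300/74.9×10⁹)·(4.38/1.69×10^-3 + 4.88/3.71×10^-3) = 0.02932 rad.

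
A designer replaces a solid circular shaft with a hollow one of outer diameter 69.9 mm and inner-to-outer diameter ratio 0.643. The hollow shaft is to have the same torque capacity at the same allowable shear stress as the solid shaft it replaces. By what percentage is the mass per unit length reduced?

33.5 %

Equal τ_max and T ⇒ the solid shaft needs d_s³ = d_o³(1−k⁴), so d_s = 69.9·(1−0.643⁴)^(1/3) = 65.67 mm.
Area ratio A_h/A_s = d_o²(1−k²)/d_s² = (1−k²)/(1−k⁴)^(2/3) = 0.6646.
Mass saving = 1 − 0.6646 = 33.5 %.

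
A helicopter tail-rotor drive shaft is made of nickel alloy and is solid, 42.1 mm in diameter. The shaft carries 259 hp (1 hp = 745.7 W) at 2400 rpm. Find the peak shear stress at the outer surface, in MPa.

ω = 2π·2400/60 = 251.3 rad/s, so T = P/ω = 259×745.7 / 251.3 = 768.5 N·m.
J = πd⁴/32 = π(0.0421)⁴/32 = 3.084×10^-7 m⁴.
τ_max = T·r/J = 768.5 × 0.0210 / 3.084×10^-7 = 5.245×10^7 Pa.

52.5 MPa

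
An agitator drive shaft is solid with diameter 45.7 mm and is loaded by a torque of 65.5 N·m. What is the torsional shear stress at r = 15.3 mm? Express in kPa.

2340 kPa

J = πd⁴/32 = π(0.0457)⁴/32 = 4.282×10^-7 m⁴.
Shear stress varies linearly with radius: τ = T·r/J = 65.50 × 0.0153 / 4.282×10^-7 = 2.340×10^6 Pa.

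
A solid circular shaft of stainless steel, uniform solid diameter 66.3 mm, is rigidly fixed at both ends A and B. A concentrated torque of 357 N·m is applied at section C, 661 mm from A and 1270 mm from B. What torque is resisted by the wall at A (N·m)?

235 N·m

With uniform GJ and both ends fixed, compatibility θ_AC = θ_CB gives T_A·a = T_B·b, together with T_A + T_B = T₀.
T_A = T₀·b/(a+b) = 357.0·1270/1931 = 234.8 N·m; T_B = 122.2 N·m.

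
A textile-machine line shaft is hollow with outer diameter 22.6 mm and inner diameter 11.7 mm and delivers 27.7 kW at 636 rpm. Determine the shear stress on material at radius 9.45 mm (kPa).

ω = 2π·636/60 = 66.60 rad/s, so T = P/ω = 27.7×10³ / 66.60 = 415.9 N·m.
J = π(d_o⁴ − d_i⁴)/32 = π(0.0226⁴ − 0.0117⁴)/32 = 2.377×10^-8 m⁴.
Shear stress varies linearly with radius: τ = T·r/J = 415.9 × 0.00945 / 2.377×10^-8 = 1.653×10^8 Pa.

165000 kPa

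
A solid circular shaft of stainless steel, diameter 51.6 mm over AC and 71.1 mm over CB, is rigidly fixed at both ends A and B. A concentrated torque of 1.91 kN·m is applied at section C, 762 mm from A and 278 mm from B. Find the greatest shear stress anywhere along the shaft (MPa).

24.6 MPa

Compatibility: T_A·a/J_AC = T_B·b/J_CB with T_A + T_B = T₀.
J_AC = 6.96×10^-7 m⁴, J_CB = 2.51×10^-6 m⁴, so T_A = T₀·(J_AC/a)/((J_AC/a)+(J_CB/b)) = 175.5 N·m, T_B = 1734 N·m.
τ in each portion: τ_AC = 6.51×10^6 Pa, τ_CB = 2.46×10^7 Pa; maximum is in CB.
τ_max = T_CB·r/J = 1734·0.0355/2.51×10^-6 = 2.458×10^7 Pa.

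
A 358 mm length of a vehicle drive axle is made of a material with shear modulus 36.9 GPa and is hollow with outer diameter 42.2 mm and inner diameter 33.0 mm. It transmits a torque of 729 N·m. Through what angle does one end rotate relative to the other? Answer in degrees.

2.08°

J = π(d_o⁴ − d_i⁴)/32 = π(0.0422⁴ − 0.0330⁴)/32 = 1.949×10^-7 m⁴.
θ = T·L/(G·J) = 729.0 × 0.358 / (36.9×10⁹ × 1.949×10^-7) = 0.03628 rad.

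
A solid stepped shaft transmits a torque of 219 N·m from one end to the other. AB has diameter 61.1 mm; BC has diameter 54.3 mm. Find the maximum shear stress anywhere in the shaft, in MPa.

6.97 MPa

Under the same torque, τ_max = 16T/(πd³) is largest where d is smallest — segment BC (d = 54.3 mm).
τ_max = 16·219.0/(π·(0.0543)³) = 6.967×10^6 Pa.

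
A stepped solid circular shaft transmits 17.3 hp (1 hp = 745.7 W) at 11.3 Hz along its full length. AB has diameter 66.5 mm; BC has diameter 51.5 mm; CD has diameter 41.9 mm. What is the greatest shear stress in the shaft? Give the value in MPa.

12.6 MPa

ω = 2π·11.3 = 71.00 rad/s, so T = P/ω = 17.3×745.7 / 71.00 = 181.7 N·m.
Under the same torque, τ_max = 16T/(πd³) is largest where d is smallest — segment CD (d = 41.9 mm).
τ_max = 16·181.7/(π·(0.0419)³) = 1.258×10^7 Pa.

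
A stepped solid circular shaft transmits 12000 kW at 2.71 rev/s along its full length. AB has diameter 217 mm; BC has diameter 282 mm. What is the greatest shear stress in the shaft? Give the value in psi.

50900 psi

ω = 2π·2.71 = 17.03 rad/s, so T = P/ω = 12000×10³ / 17.03 = 704700 N·m.
Under the same torque, τ_max = 16T/(πd³) is largest where d is smallest — segment AB (d = 217 mm).
τ_max = 16·704700/(π·(0.217)³) = 3.513×10^8 Pa.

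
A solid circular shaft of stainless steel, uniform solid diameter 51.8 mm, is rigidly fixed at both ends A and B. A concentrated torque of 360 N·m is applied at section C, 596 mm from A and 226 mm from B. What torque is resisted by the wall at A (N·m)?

99.0 N·m

With uniform GJ and both ends fixed, compatibility θ_AC = θ_CB gives T_A·a = T_B·b, together with T_A + T_B = T₀.
T_A = T₀·b/(a+b) = 360.0·226/822.0 = 98.98 N·m; T_B = 261.0 N·m.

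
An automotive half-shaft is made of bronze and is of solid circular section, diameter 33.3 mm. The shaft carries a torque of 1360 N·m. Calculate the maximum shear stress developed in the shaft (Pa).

1.88e8 Pa

J = πd⁴/32 = π(0.0333)⁴/32 = 1.207×10^-7 m⁴.
τ_max = T·r/J = 1360 × 0.0166 / 1.207×10^-7 = 1.876×10^8 Pa.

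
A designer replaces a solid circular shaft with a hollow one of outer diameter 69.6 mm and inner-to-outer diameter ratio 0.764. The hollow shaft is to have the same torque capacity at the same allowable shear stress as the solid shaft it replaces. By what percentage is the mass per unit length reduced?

45.0 %

Equal τ_max and T ⇒ the solid shaft needs d_s³ = d_o³(1−k⁴), so d_s = 69.6·(1−0.764⁴)^(1/3) = 60.58 mm.
Area ratio A_h/A_s = d_o²(1−k²)/d_s² = (1−k²)/(1−k⁴)^(2/3) = 0.5496.
Mass saving = 1 − 0.5496 = 45.0 %.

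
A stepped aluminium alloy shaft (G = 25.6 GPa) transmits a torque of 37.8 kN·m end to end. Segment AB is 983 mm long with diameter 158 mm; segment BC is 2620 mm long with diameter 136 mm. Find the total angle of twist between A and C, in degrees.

7.96°

J_AB = π(0.158)⁴/32 = 6.12×10^-5 m⁴; J_BC = π(0.136)⁴/32 = 3.36×10^-5 m⁴.
θ = (T/G)·Σ L_i/J_i = (37800/25.6×10⁹)·(0.983/6.12×10^-5 + 2.62/3.36×10^-5) = 0.1389 rad.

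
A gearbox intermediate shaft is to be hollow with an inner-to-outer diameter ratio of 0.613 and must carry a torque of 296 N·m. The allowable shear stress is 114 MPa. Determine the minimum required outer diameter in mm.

For a hollow shaft with d_i/d_o = 0.613: τ_max = 16T/(π d_o³ (1−k⁴)), so d_o = [16T/(π τ_allow (1−k⁴))]^(1/3) = [16·296.0/(π·1.14×10^8·0.8588)]^(1/3) = 0.02488 m.

24.9 mm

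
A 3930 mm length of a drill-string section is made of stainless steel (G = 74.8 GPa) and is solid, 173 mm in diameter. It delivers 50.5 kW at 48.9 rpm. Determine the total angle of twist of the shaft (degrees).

ω = 2π·48.9/60 = 5.121 rad/s, so T = P/ω = 50.5×10³ / 5.121 = 9862 N·m.
J = πd⁴/32 = π(0.173)⁴/32 = 8.794×10^-5 m⁴.
θ = T·L/(G·J) = 9862 × 3.93 / (74.8×10⁹ × 8.794×10^-5) = 5.892×10^-3 rad.

0.338°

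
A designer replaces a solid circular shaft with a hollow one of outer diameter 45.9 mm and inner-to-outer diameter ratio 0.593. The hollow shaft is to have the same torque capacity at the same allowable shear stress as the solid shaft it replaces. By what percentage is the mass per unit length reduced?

Equal τ_max and T ⇒ the solid shaft needs d_s³ = d_o³(1−k⁴), so d_s = 45.9·(1−0.593⁴)^(1/3) = 43.92 mm.
Area ratio A_h/A_s = d_o²(1−k²)/d_s² = (1−k²)/(1−k⁴)^(2/3) = 0.7080.
Mass saving = 1 − 0.7080 = 29.2 %.

29.2 %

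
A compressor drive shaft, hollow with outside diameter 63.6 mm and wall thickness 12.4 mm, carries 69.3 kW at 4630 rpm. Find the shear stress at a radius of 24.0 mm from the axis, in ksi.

0.360 ksi

ω = 2π·4630/60 = 484.9 rad/s, so T = P/ω = 69.3×10³ / 484.9 = 142.9 N·m.
J = π(d_o⁴ − d_i⁴)/32 = π(0.0636⁴ − 0.0388⁴)/32 = 1.384×10^-6 m⁴.
Shear stress varies linearly with radius: τ = T·r/J = 142.9 × 0.0240 / 1.384×10^-6 = 2.479×10^6 Pa.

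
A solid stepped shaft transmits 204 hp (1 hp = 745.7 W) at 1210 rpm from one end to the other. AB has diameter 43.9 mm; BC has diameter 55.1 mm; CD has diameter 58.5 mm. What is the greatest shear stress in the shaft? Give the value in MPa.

72.3 MPa

ω = 2π·1210/60 = 126.7 rad/s, so T = P/ω = 204×745.7 / 126.7 = 1201 N·m.
Under the same torque, τ_max = 16T/(πd³) is largest where d is smallest — segment AB (d = 43.9 mm).
τ_max = 16·1201/(π·(0.0439)³) = 7.227×10^7 Pa.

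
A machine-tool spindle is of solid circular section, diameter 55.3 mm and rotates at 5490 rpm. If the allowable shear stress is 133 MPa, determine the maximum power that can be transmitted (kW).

2540 kW

J = πd⁴/32 = π(0.0553)⁴/32 = 9.181×10^-7 m⁴.
T_max = τ_allow·J/r = 1.33×10^8 × 9.181×10^-7 / 0.0276 = 4416 N·m.
ω = 2π·5490/60 = 574.9 rad/s, so P_max = T_max·ω = 2.539×10^6 W.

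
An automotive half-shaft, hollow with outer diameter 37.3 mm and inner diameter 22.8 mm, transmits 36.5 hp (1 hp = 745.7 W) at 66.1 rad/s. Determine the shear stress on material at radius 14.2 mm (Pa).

3.58e7 Pa

ω = 66.1 rad/s, so T = P/ω = 36.5×745.7 / 66.10 = 411.8 N·m.
J = π(d_o⁴ − d_i⁴)/32 = π(0.0373⁴ − 0.0228⁴)/32 = 1.635×10^-7 m⁴.
Shear stress varies linearly with radius: τ = T·r/J = 411.8 × 0.0142 / 1.635×10^-7 = 3.576×10^7 Pa.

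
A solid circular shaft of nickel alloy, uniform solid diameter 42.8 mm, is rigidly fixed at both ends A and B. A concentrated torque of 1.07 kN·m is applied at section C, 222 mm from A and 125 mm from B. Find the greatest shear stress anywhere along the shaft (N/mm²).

With uniform GJ and both ends fixed, compatibility θ_AC = θ_CB gives T_A·a = T_B·b, together with T_A + T_B = T₀.
T_A = T₀·b/(a+b) = 1070·125/347.0 = 385.4 N·m; T_B = 684.6 N·m.
τ in each portion: τ_AC = 2.50×10^7 Pa, τ_CB = 4.45×10^7 Pa; maximum is in CB.
τ_max = T_CB·r/J = 684.6·0.0214/3.29×10^-7 = 4.447×10^7 Pa.

44.5 N/mm²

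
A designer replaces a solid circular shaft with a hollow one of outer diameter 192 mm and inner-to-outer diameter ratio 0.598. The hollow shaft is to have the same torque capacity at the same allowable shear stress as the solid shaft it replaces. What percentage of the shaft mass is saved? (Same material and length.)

29.6 %

Equal τ_max and T ⇒ the solid shaft needs d_s³ = d_o³(1−k⁴), so d_s = 192·(1−0.598⁴)^(1/3) = 183.4 mm.
Area ratio A_h/A_s = d_o²(1−k²)/d_s² = (1−k²)/(1−k⁴)^(2/3) = 0.7038.
Mass saving = 1 − 0.7038 = 29.6 %.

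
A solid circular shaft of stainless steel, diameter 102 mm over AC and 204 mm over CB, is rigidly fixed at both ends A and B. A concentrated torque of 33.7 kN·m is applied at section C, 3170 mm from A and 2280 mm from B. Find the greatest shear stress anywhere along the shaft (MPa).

Compatibility: T_A·a/J_AC = T_B·b/J_CB with T_A + T_B = T₀.
J_AC = 1.06×10^-5 m⁴, J_CB = 1.70×10^-4 m⁴, so T_A = T₀·(J_AC/a)/((J_AC/a)+(J_CB/b)) = 1450 N·m, T_B = 32250 N·m.
τ in each portion: τ_AC = 6.96×10^6 Pa, τ_CB = 1.93×10^7 Pa; maximum is in CB.
τ_max = T_CB·r/J = 32250·0.102/1.70×10^-4 = 1.935×10^7 Pa.

19.3 MPa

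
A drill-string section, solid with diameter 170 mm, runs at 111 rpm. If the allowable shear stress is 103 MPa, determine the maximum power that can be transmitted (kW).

J = πd⁴/32 = π(0.170)⁴/32 = 8.200×10^-5 m⁴.
T_max = τ_allow·J/r = 1.03×10^8 × 8.200×10^-5 / 0.0850 = 99360 N·m.
ω = 2π·111/60 = 11.62 rad/s, so P_max = T_max·ω = 1.155×10^6 W.

1150 kW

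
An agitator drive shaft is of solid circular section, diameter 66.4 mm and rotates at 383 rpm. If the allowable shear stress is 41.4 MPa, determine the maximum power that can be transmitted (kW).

95.4 kW

J = πd⁴/32 = π(0.0664)⁴/32 = 1.908×10^-6 m⁴.
T_max = τ_allow·J/r = 4.14×10^7 × 1.908×10^-6 / 0.0332 = 2380 N·m.
ω = 2π·383/60 = 40.11 rad/s, so P_max = T_max·ω = 9.545×10^4 W.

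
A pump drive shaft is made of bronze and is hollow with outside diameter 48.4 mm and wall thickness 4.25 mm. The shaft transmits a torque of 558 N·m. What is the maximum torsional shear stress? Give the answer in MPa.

46.6 MPa

J = π(d_o⁴ − d_i⁴)/32 = π(0.0484⁴ − 0.0399⁴)/32 = 2.899×10^-7 m⁴.
τ_max = T·r/J = 558.0 × 0.0242 / 2.899×10^-7 = 4.658×10^7 Pa.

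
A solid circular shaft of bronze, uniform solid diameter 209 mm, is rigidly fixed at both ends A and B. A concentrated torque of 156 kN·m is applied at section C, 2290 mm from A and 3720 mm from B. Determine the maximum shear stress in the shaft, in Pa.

With uniform GJ and both ends fixed, compatibility θ_AC = θ_CB gives T_A·a = T_B·b, together with T_A + T_B = T₀.
T_A = T₀·b/(a+b) = 156000·3720/6010 = 96560 N·m; T_B = 59440 N·m.
τ in each portion: τ_AC = 5.39×10^7 Pa, τ_CB = 3.32×10^7 Pa; maximum is in AC.
τ_max = T_AC·r/J = 96560·0.104/1.87×10^-4 = 5.387×10^7 Pa.

5.39e7 Pa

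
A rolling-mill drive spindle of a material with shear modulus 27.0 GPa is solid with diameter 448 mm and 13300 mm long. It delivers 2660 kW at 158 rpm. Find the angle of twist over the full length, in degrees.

1.15°

ω = 2π·158/60 = 16.55 rad/s, so T = P/ω = 2660×10³ / 16.55 = 160800 N·m.
J = πd⁴/32 = π(0.448)⁴/32 = 3.955×10^-3 m⁴.
θ = T·L/(G·J) = 160800 × 13.3 / (27.0×10⁹ × 3.955×10^-3) = 0.02002 rad.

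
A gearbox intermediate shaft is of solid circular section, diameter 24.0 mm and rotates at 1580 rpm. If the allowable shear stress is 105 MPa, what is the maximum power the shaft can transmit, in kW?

47.2 kW

J = πd⁴/32 = π(0.0240)⁴/32 = 3.257×10^-8 m⁴.
T_max = τ_allow·J/r = 1.05×10^8 × 3.257×10^-8 / 0.0120 = 285.0 N·m.
ω = 2π·1580/60 = 165.5 rad/s, so P_max = T_max·ω = 4.716×10^4 W.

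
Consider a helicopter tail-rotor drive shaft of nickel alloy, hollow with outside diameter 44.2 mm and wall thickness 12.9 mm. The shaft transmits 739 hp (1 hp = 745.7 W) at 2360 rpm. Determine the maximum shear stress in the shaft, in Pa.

1.36e8 Pa

ω = 2π·2360/60 = 247.1 rad/s, so T = P/ω = 739×745.7 / 247.1 = 2230 N·m.
J = π(d_o⁴ − d_i⁴)/32 = π(0.0442⁴ − 0.0184⁴)/32 = 3.635×10^-7 m⁴.
τ_max = T·r/J = 2230 × 0.0221 / 3.635×10^-7 = 1.356×10^8 Pa.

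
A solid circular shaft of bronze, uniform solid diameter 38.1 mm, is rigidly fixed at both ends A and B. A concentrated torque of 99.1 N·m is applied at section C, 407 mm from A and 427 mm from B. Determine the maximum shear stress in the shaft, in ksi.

With uniform GJ and both ends fixed, compatibility θ_AC = θ_CB gives T_A·a = T_B·b, together with T_A + T_B = T₀.
T_A = T₀·b/(a+b) = 99.10·427/834.0 = 50.74 N·m; T_B = 48.36 N·m.
τ in each portion: τ_AC = 4.67×10^6 Pa, τ_CB = 4.45×10^6 Pa; maximum is in AC.
τ_max = T_AC·r/J = 50.74·0.0191/2.07×10^-7 = 4.672×10^6 Pa.

0.678 ksi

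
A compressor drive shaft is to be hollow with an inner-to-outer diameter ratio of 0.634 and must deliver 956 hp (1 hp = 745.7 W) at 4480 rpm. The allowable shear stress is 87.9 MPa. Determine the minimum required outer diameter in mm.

47.2 mm

ω = 2π·4480/60 = 469.1 rad/s, so T = P/ω = 956×745.7 / 469.1 = 1520 N·m.
For a hollow shaft with d_i/d_o = 0.634: τ_max = 16T/(π d_o³ (1−k⁴)), so d_o = [16T/(π τ_allow (1−k⁴))]^(1/3) = [16·1520/(π·8.79×10^7·0.8384)]^(1/3) = 0.04718 m.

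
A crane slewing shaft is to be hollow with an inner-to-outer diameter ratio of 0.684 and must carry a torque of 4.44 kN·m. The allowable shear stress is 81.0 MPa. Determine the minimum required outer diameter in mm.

For a hollow shaft with d_i/d_o = 0.684: τ_max = 16T/(π d_o³ (1−k⁴)), so d_o = [16T/(π τ_allow (1−k⁴))]^(1/3) = [16·4440/(π·8.10×10^7·0.7811)]^(1/3) = 0.07097 m.

71.0 mm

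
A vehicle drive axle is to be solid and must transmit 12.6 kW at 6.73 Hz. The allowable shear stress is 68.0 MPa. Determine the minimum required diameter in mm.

ω = 2π·6.73 = 42.29 rad/s, so T = P/ω = 12.6×10³ / 42.29 = 298.0 N·m.
For a solid shaft τ_max = 16T/(πd³), so d = (16T/(π τ_allow))^(1/3) = (16·298.0/(π·6.80×10^7))^(1/3) = 0.02815 m.

28.2 mm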